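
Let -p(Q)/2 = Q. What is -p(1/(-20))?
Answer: -1/10 ≈ -0.10000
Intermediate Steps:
p(Q) = -2*Q
-p(1/(-20)) = -(-2)/(-20) = -(-2)*(-1)/20 = -1*1/10 = -1/10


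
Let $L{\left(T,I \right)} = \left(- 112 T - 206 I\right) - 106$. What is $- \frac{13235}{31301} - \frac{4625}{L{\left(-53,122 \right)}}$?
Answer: $- \frac{110694845}{604171902} \approx -0.18322$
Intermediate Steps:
$L{\left(T,I \right)} = -106 - 206 I - 112 T$ ($L{\left(T,I \right)} = \left(- 206 I - 112 T\right) - 106 = -106 - 206 I - 112 T$)
$- \frac{13235}{31301} - \frac{4625}{L{\left(-53,122 \right)}} = - \frac{13235}{31301} - \frac{4625}{-106 - 25132 - -5936} = \left(-13235\right) \frac{1}{31301} - \frac{4625}{-106 - 25132 + 5936} = - \frac{13235}{31301} - \frac{4625}{-19302} = - \frac{13235}{31301} - - \frac{4625}{19302} = - \frac{13235}{31301} + \frac{4625}{19302} = - \frac{110694845}{604171902}$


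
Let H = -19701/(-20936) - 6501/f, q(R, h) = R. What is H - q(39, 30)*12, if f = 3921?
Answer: -12825667841/27363352 ≈ -468.72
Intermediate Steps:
H = -19619105/27363352 (H = -19701/(-20936) - 6501/3921 = -19701*(-1/20936) - 6501*1/3921 = 19701/20936 - 2167/1307 = -19619105/27363352 ≈ -0.71698)
H - q(39, 30)*12 = -19619105/27363352 - 39*12 = -19619105/27363352 - 1*468 = -19619105/27363352 - 468 = -12825667841/27363352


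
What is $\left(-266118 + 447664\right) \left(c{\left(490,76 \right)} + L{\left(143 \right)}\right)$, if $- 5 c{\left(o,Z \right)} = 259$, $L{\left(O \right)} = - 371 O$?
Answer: $- \frac{48204820104}{5} \approx -9.641 \cdot 10^{9}$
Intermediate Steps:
$c{\left(o,Z \right)} = - \frac{259}{5}$ ($c{\left(o,Z \right)} = \left(- \frac{1}{5}\right) 259 = - \frac{259}{5}$)
$\left(-266118 + 447664\right) \left(c{\left(490,76 \right)} + L{\left(143 \right)}\right) = \left(-266118 + 447664\right) \left(- \frac{259}{5} - 53053\right) = 181546 \left(- \frac{259}{5} - 53053\right) = 181546 \left(- \frac{265524}{5}\right) = - \frac{48204820104}{5}$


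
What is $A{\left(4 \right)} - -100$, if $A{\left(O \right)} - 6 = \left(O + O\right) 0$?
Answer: $106$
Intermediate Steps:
$A{\left(O \right)} = 6$ ($A{\left(O \right)} = 6 + \left(O + O\right) 0 = 6 + 2 O 0 = 6 + 0 = 6$)
$A{\left(4 \right)} - -100 = 6 - -100 = 6 + 100 = 106$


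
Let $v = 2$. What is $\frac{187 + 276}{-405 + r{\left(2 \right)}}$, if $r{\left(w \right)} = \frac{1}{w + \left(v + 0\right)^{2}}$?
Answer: $- \frac{2778}{2429} \approx -1.1437$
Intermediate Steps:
$r{\left(w \right)} = \frac{1}{4 + w}$ ($r{\left(w \right)} = \frac{1}{w + \left(2 + 0\right)^{2}} = \frac{1}{w + 2^{2}} = \frac{1}{w + 4} = \frac{1}{4 + w}$)
$\frac{187 + 276}{-405 + r{\left(2 \right)}} = \frac{187 + 276}{-405 + \frac{1}{4 + 2}} = \frac{463}{-405 + \frac{1}{6}} = \frac{463}{- \frac{2429}{6}} = 463 \left(- \frac{6}{2429}\right) = - \frac{2778}{2429}$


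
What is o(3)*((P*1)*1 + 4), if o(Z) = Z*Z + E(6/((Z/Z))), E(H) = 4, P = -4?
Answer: 0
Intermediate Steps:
o(Z) = 4 + Z**2 (o(Z) = Z*Z + 4 = Z**2 + 4 = 4 + Z**2)
o(3)*((P*1)*1 + 4) = (4 + 3**2)*(-4*1*1 + 4) = (4 + 9)*(-4*1 + 4) = 13*(-4 + 4) = 13*0 = 0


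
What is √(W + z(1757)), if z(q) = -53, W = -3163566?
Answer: I*√3163619 ≈ 1778.7*I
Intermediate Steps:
√(W + z(1757)) = √(-3163566 - 53) = √(-3163619) = I*√3163619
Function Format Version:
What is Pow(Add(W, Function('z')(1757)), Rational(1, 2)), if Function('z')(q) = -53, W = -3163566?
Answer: Mul(I, Pow(3163619, Rational(1, 2))) ≈ Mul(1778.7, I)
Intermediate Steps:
Pow(Add(W, Function('z')(1757)), Rational(1, 2)) = Pow(Add(-3163566, -53), Rational(1, 2)) = Pow(-3163619, Rational(1, 2)) = Mul(I, Pow(3163619, Rational(1, 2)))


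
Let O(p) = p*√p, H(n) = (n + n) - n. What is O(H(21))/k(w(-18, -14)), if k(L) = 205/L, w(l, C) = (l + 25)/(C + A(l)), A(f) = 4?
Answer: -147*√21/2050 ≈ -0.32860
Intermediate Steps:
w(l, C) = (25 + l)/(4 + C) (w(l, C) = (l + 25)/(C + 4) = (25 + l)/(4 + C))
H(n) = n (H(n) = 2*n - n = n)
O(p) = p^(3/2)
O(H(21))/k(w(-18, -14)) = 21^(3/2)/((205/(((25 - 18)/(4 - 14))))) = (21*√21)/((205/((7/(-10))))) = (21*√21)/((205/((-⅒*7)))) = (21*√21)/((205/(-7/10))) = (21*√21)/((205*(-10/7))) = (21*√21)/(-2050/7) = (21*√21)*(-7/2050) = -147*√21/2050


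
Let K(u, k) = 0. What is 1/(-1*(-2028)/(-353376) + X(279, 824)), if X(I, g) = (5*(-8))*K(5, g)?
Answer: -29448/169 ≈ -174.25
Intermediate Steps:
X(I, g) = 0 (X(I, g) = (5*(-8))*0 = -40*0 = 0)
1/(-1*(-2028)/(-353376) + X(279, 824)) = 1/(-1*(-2028)/(-353376) + 0) = 1/(2028*(-1/353376) + 0) = 1/(-169/29448 + 0) = 1/(-169/29448) = -29448/169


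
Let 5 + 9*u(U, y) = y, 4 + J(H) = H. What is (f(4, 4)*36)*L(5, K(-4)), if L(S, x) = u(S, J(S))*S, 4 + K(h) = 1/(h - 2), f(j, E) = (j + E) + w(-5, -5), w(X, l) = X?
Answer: -240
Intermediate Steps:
J(H) = -4 + H
u(U, y) = -5/9 + y/9
f(j, E) = -5 + E + j (f(j, E) = (j + E) - 5 = (E + j) - 5 = -5 + E + j)
K(h) = -4 + 1/(-2 + h) (K(h) = -4 + 1/(h - 2) = -4 + 1/(-2 + h))
L(S, x) = S*(-1 + S/9) (L(S, x) = (-5/9 + (-4 + S)/9)*S = (-5/9 + (-4/9 + S/9))*S = (-1 + S/9)*S = S*(-1 + S/9))
(f(4, 4)*36)*L(5, K(-4)) = ((-5 + 4 + 4)*36)*((⅑)*5*(-9 + 5)) = (3*36)*((⅑)*5*(-4)) = 108*(-20/9) = -240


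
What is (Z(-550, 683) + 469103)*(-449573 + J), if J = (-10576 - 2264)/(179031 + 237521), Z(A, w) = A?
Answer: -10968271966888526/52069 ≈ -2.1065e+11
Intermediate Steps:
J = -1605/52069 (J = -12840/416552 = -12840*1/416552 = -1605/52069 ≈ -0.030824)
(Z(-550, 683) + 469103)*(-449573 + J) = (-550 + 469103)*(-449573 - 1605/52069) = 468553*(-23408818142/52069) = -10968271966888526/52069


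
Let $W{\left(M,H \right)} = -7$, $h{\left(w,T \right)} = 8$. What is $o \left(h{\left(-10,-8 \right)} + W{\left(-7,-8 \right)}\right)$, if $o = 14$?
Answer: $14$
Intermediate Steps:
$o \left(h{\left(-10,-8 \right)} + W{\left(-7,-8 \right)}\right) = 14 \left(8 - 7\right) = 14 \cdot 1 = 14$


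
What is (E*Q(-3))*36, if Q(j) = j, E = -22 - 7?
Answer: 3132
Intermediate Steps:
E = -29
(E*Q(-3))*36 = -29*(-3)*36 = 87*36 = 3132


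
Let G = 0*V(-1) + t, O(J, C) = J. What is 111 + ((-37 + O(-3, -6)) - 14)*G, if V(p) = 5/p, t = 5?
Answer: -159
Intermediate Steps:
G = 5 (G = 0*(5/(-1)) + 5 = 0*(5*(-1)) + 5 = 0*(-5) + 5 = 0 + 5 = 5)
111 + ((-37 + O(-3, -6)) - 14)*G = 111 + ((-37 - 3) - 14)*5 = 111 + (-40 - 14)*5 = 111 - 54*5 = 111 - 270 = -159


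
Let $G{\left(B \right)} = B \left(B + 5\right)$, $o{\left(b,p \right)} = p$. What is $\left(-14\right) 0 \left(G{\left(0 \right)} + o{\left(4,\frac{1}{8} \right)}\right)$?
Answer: $0$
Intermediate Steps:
$G{\left(B \right)} = B \left(5 + B\right)$
$\left(-14\right) 0 \left(G{\left(0 \right)} + o{\left(4,\frac{1}{8} \right)}\right) = \left(-14\right) 0 \left(0 \left(5 + 0\right) + \frac{1}{8}\right) = 0 \left(0 \cdot 5 + \frac{1}{8}\right) = 0 \left(0 + \frac{1}{8}\right) = 0 \cdot \frac{1}{8} = 0$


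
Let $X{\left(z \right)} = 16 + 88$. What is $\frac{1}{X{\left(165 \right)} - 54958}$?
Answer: $- \frac{1}{54854} \approx -1.823 \cdot 10^{-5}$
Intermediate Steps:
$X{\left(z \right)} = 104$
$\frac{1}{X{\left(165 \right)} - 54958} = \frac{1}{104 - 54958} = \frac{1}{-54854} = - \frac{1}{54854}$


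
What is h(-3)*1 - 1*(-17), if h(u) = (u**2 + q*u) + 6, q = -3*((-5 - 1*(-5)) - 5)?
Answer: -13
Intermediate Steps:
q = 15 (q = -3*((-5 + 5) - 5) = -3*(0 - 5) = -3*(-5) = 15)
h(u) = 6 + u**2 + 15*u (h(u) = (u**2 + 15*u) + 6 = 6 + u**2 + 15*u)
h(-3)*1 - 1*(-17) = (6 + (-3)**2 + 15*(-3))*1 - 1*(-17) = (6 + 9 - 45)*1 + 17 = -30*1 + 17 = -30 + 17 = -13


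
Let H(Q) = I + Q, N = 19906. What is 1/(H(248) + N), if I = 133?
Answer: 1/20287 ≈ 4.9293e-5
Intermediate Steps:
H(Q) = 133 + Q
1/(H(248) + N) = 1/((133 + 248) + 19906) = 1/(381 + 19906) = 1/20287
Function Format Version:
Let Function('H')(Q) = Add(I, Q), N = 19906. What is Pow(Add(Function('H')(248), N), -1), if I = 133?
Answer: Rational(1, 20287) ≈ 4.9293e-5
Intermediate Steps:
Function('H')(Q) = Add(133, Q)
Pow(Add(Function('H')(248), N), -1) = Pow(Add(Add(133, 248), 19906), -1) = Pow(Add(381, 19906), -1) = Pow(20287, -1) = Rational(1, 20287)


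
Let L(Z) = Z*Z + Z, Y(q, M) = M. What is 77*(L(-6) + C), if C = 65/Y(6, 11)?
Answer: 2765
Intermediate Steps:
L(Z) = Z + Z² (L(Z) = Z² + Z = Z + Z²)
C = 65/11 ≈ 5.9091
77*(L(-6) + C) = 77*(-6*(1 - 6) + 65/11) = 77*(-6*(-5) + 65/11) = 77*(30 + 65/11) = 77*(395/11) = 2765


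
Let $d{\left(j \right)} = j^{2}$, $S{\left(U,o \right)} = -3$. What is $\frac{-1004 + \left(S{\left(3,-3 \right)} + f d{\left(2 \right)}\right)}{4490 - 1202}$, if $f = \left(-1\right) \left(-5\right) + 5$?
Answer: $- \frac{967}{3288} \approx -0.2941$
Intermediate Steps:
$f = 10$ ($f = 5 + 5 = 10$)
$\frac{-1004 + \left(S{\left(3,-3 \right)} + f d{\left(2 \right)}\right)}{4490 - 1202} = \frac{-1004 - \left(3 - 10 \cdot 2^{2}\right)}{4490 - 1202} = \frac{-1004 + \left(-3 + 10 \cdot 4\right)}{3288} = \left(-1004 + \left(-3 + 40\right)\right) \frac{1}{3288} = \left(-1004 + 37\right) \frac{1}{3288} = \left(-967\right) \frac{1}{3288} = - \frac{967}{3288}$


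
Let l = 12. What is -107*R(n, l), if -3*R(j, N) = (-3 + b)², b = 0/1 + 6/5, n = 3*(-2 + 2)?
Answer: 2889/25 ≈ 115.56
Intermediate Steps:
n = 0 (n = 3*0 = 0)
b = 6/5 (b = 0*1 + 6*(⅕) = 0 + 6/5 = 6/5 ≈ 1.2000)
R(j, N) = -27/25 (R(j, N) = -(-3 + 6/5)²/3 = -(-9/5)²/3 = -⅓*81/25 = -27/25)
-107*R(n, l) = -107*(-27/25) = 2889/25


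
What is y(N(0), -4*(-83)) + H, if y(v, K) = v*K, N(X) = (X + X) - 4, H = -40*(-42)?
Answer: 352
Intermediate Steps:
H = 1680
N(X) = -4 + 2*X (N(X) = 2*X - 4 = -4 + 2*X)
y(v, K) = K*v
y(N(0), -4*(-83)) + H = (-4*(-83))*(-4 + 2*0) + 1680 = 332*(-4 + 0) + 1680 = 332*(-4) + 1680 = -1328 + 1680 = 352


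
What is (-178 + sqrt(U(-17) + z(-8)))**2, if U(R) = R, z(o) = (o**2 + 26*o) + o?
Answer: 31515 - 4628*I ≈ 31515.0 - 4628.0*I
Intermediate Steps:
z(o) = o**2 + 27*o
(-178 + sqrt(U(-17) + z(-8)))**2 = (-178 + sqrt(-17 - 8*(27 - 8)))**2 = (-178 + sqrt(-17 - 8*19))**2 = (-178 + sqrt(-17 - 152))**2 = (-178 + sqrt(-169))**2 = (-178 + 13*I)**2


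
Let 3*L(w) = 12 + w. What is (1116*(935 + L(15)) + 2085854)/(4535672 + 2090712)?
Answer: 1569679/3313192 ≈ 0.47377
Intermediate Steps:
L(w) = 4 + w/3 (L(w) = (12 + w)/3 = 4 + w/3)
(1116*(935 + L(15)) + 2085854)/(4535672 + 2090712) = (1116*(935 + (4 + (1/3)*15)) + 2085854)/(4535672 + 2090712) = (1116*(935 + (4 + 5)) + 2085854)/6626384 = (1116*(935 + 9) + 2085854)*(1/6626384) = (1116*944 + 2085854)*(1/6626384) = (1053504 + 2085854)*(1/6626384) = 3139358*(1/6626384) = 1569679/3313192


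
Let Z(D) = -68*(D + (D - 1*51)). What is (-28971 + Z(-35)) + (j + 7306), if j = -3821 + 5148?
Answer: -12110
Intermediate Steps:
j = 1327
Z(D) = 3468 - 136*D (Z(D) = -68*(D + (D - 51)) = -68*(D + (-51 + D)) = -68*(-51 + 2*D) = 3468 - 136*D)
(-28971 + Z(-35)) + (j + 7306) = (-28971 + (3468 - 136*(-35))) + (1327 + 7306) = (-28971 + (3468 + 4760)) + 8633 = (-28971 + 8228) + 8633 = -20743 + 8633 = -12110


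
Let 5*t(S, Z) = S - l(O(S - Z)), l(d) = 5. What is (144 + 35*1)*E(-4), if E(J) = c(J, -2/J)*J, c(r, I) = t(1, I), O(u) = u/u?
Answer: 2864/5 ≈ 572.80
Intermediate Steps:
O(u) = 1
t(S, Z) = -1 + S/5 (t(S, Z) = (S - 1*5)/5 = (S - 5)/5 = (-5 + S)/5 = -1 + S/5)
c(r, I) = -⅘ (c(r, I) = -1 + (⅕)*1 = -1 + ⅕ = -⅘)
E(J) = -4*J/5
(144 + 35*1)*E(-4) = (144 + 35*1)*(-⅘*(-4)) = (144 + 35)*(16/5) = 179*(16/5) = 2864/5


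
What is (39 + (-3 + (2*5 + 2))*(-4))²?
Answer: 9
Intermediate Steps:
(39 + (-3 + (2*5 + 2))*(-4))² = (39 + (-3 + (10 + 2))*(-4))² = (39 + (-3 + 12)*(-4))² = (39 + 9*(-4))² = (39 - 36)² = 3² = 9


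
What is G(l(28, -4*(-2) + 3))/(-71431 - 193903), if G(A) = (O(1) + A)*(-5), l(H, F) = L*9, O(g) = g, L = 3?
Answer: 70/132667 ≈ 0.00052764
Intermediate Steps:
l(H, F) = 27 (l(H, F) = 3*9 = 27)
G(A) = -5 - 5*A (G(A) = (1 + A)*(-5) = -5 - 5*A)
G(l(28, -4*(-2) + 3))/(-71431 - 193903) = (-5 - 5*27)/(-71431 - 193903) = (-5 - 135)/(-265334) = -140*(-1/265334) = 70/132667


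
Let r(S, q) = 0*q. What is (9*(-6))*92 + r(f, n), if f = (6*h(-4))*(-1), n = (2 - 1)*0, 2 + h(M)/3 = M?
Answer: -4968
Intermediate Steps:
h(M) = -6 + 3*M
n = 0 (n = 1*0 = 0)
f = 108 (f = (6*(-6 + 3*(-4)))*(-1) = (6*(-6 - 12))*(-1) = (6*(-18))*(-1) = -108*(-1) = 108)
r(S, q) = 0
(9*(-6))*92 + r(f, n) = (9*(-6))*92 + 0 = -54*92 + 0 = -4968 + 0 = -4968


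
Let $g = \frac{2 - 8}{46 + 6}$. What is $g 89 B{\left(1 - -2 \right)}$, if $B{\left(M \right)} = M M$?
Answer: $- \frac{2403}{26} \approx -92.423$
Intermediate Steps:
$B{\left(M \right)} = M^{2}$
$g = - \frac{3}{26}$ ($g = - \frac{6}{52} = \left(-6\right) \frac{1}{52} = - \frac{3}{26} \approx -0.11538$)
$g 89 B{\left(1 - -2 \right)} = \left(- \frac{3}{26}\right) 89 \left(1 - -2\right)^{2} = - \frac{267 \left(1 + 2\right)^{2}}{26} = - \frac{267 \cdot 3^{2}}{26} = \left(- \frac{267}{26}\right) 9 = - \frac{2403}{26}$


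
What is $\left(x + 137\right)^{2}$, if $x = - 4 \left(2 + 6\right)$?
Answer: $11025$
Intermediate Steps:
$x = -32$ ($x = \left(-4\right) 8 = -32$)
$\left(x + 137\right)^{2} = \left(-32 + 137\right)^{2} = 105^{2} = 11025$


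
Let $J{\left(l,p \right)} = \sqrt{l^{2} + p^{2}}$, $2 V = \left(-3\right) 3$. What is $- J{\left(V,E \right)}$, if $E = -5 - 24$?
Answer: $- \frac{\sqrt{3445}}{2} \approx -29.347$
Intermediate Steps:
$E = -29$ ($E = -5 - 24 = -29$)
$V = - \frac{9}{2}$ ($V = \frac{\left(-3\right) 3}{2} = \frac{1}{2} \left(-9\right) = - \frac{9}{2} \approx -4.5$)
$- J{\left(V,E \right)} = - \sqrt{\left(- \frac{9}{2}\right)^{2} + \left(-29\right)^{2}} = - \sqrt{\frac{81}{4} + 841} = - \sqrt{\frac{3445}{4}} = - \frac{\sqrt{3445}}{2}$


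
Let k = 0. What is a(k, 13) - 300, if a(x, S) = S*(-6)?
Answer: -378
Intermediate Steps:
a(x, S) = -6*S
a(k, 13) - 300 = -6*13 - 300 = -78 - 300 = -378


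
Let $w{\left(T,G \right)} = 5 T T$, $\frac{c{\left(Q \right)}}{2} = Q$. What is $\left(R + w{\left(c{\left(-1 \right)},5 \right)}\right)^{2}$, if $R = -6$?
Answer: $196$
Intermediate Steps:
$c{\left(Q \right)} = 2 Q$
$w{\left(T,G \right)} = 5 T^{2}$
$\left(R + w{\left(c{\left(-1 \right)},5 \right)}\right)^{2} = \left(-6 + 5 \left(2 \left(-1\right)\right)^{2}\right)^{2} = \left(-6 + 5 \left(-2\right)^{2}\right)^{2} = \left(-6 + 5 \cdot 4\right)^{2} = \left(-6 + 20\right)^{2} = 14^{2} = 196$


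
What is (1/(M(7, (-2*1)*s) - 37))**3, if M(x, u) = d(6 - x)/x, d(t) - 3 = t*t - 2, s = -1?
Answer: -343/16974593 ≈ -2.0207e-5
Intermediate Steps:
d(t) = 1 + t**2 (d(t) = 3 + (t*t - 2) = 3 + (t**2 - 2) = 3 + (-2 + t**2) = 1 + t**2)
M(x, u) = (1 + (6 - x)**2)/x
(1/(M(7, (-2*1)*s) - 37))**3 = (1/((1 + (-6 + 7)**2)/7 - 37))**3 = (1/((1 + 1**2)/7 - 37))**3 = (1/((1 + 1)/7 - 37))**3 = (1/((1/7)*2 - 37))**3 = (1/(2/7 - 37))**3 = (1/(-257/7))**3 = (-7/257)**3 = -343/16974593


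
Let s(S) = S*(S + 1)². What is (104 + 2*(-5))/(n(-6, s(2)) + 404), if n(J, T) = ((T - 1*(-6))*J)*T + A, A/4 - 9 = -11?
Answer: -47/1098 ≈ -0.042805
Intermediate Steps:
A = -8 (A = 36 + 4*(-11) = 36 - 44 = -8)
s(S) = S*(1 + S)²
n(J, T) = -8 + J*T*(6 + T) (n(J, T) = ((T - 1*(-6))*J)*T - 8 = ((T + 6)*J)*T - 8 = ((6 + T)*J)*T - 8 = (J*(6 + T))*T - 8 = J*T*(6 + T) - 8 = -8 + J*T*(6 + T))
(104 + 2*(-5))/(n(-6, s(2)) + 404) = (104 + 2*(-5))/((-8 - 6*4*(1 + 2)⁴ + 6*(-6)*(2*(1 + 2)²)) + 404) = (104 - 10)/((-8 - 6*(2*3²)² + 6*(-6)*(2*3²)) + 404) = 94/((-8 - 6*(2*9)² + 6*(-6)*(2*9)) + 404) = 94/((-8 - 6*18² + 6*(-6)*18) + 404) = 94/((-8 - 6*324 - 648) + 404) = 94/((-8 - 1944 - 648) + 404) = 94/(-2600 + 404) = 94/(-2196) = 94*(-1/2196) = -47/1098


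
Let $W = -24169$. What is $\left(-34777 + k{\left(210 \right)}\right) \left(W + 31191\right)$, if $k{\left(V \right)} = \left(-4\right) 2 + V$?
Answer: $-242785650$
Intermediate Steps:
$k{\left(V \right)} = -8 + V$
$\left(-34777 + k{\left(210 \right)}\right) \left(W + 31191\right) = \left(-34777 + \left(-8 + 210\right)\right) \left(-24169 + 31191\right) = \left(-34777 + 202\right) 7022 = \left(-34575\right) 7022 = -242785650$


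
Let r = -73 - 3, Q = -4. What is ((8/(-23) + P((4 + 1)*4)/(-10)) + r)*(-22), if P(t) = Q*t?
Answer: 34584/23 ≈ 1503.7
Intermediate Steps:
P(t) = -4*t
r = -76
((8/(-23) + P((4 + 1)*4)/(-10)) + r)*(-22) = ((8/(-23) - 4*(4 + 1)*4/(-10)) - 76)*(-22) = ((8*(-1/23) - 20*4*(-⅒)) - 76)*(-22) = ((-8/23 - 4*20*(-⅒)) - 76)*(-22) = ((-8/23 - 80*(-⅒)) - 76)*(-22) = ((-8/23 + 8) - 76)*(-22) = (176/23 - 76)*(-22) = -1572/23*(-22) = 34584/23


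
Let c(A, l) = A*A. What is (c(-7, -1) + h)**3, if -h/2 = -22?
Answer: 804357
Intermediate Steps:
h = 44 (h = -2*(-22) = 44)
c(A, l) = A**2
(c(-7, -1) + h)**3 = ((-7)**2 + 44)**3 = (49 + 44)**3 = 93**3 = 804357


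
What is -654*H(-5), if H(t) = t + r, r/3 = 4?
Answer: -4578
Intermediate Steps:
r = 12 (r = 3*4 = 12)
H(t) = 12 + t (H(t) = t + 12 = 12 + t)
-654*H(-5) = -654*(12 - 5) = -654*7 = -4578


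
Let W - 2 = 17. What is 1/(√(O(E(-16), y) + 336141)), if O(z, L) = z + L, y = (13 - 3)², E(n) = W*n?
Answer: √335937/335937 ≈ 0.0017253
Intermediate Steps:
W = 19 (W = 2 + 17 = 19)
E(n) = 19*n
y = 100 (y = 10² = 100)
O(z, L) = L + z
1/(√(O(E(-16), y) + 336141)) = 1/(√((100 + 19*(-16)) + 336141)) = 1/(√((100 - 304) + 336141)) = 1/(√(-204 + 336141)) = 1/(√335937) = √335937/335937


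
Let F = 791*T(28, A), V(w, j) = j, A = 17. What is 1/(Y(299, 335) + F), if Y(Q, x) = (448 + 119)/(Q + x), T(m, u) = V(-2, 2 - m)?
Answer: -634/13038277 ≈ -4.8626e-5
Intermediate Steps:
T(m, u) = 2 - m
F = -20566 (F = 791*(2 - 1*28) = 791*(2 - 28) = 791*(-26) = -20566)
Y(Q, x) = 567/(Q + x)
1/(Y(299, 335) + F) = 1/(567/(299 + 335) - 20566) = 1/(567/634 - 20566) = 1/(-13038277/634) = -634/13038277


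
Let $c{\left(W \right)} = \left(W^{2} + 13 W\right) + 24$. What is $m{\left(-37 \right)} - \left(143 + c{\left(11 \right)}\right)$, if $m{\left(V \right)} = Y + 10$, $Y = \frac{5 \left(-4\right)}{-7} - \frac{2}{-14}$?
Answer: $-418$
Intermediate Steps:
$Y = 3$ ($Y = \left(-20\right) \left(- \frac{1}{7}\right) - - \frac{1}{7} = \frac{20}{7} + \frac{1}{7} = 3$)
$c{\left(W \right)} = 24 + W^{2} + 13 W$
$m{\left(V \right)} = 13$ ($m{\left(V \right)} = 3 + 10 = 13$)
$m{\left(-37 \right)} - \left(143 + c{\left(11 \right)}\right) = 13 - \left(288 + 143\right) = 13 - 431 = -418$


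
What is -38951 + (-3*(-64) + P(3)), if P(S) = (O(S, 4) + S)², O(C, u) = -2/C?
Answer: -348782/9 ≈ -38754.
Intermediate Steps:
P(S) = (S - 2/S)² (P(S) = (-2/S + S)² = (S - 2/S)²)
-38951 + (-3*(-64) + P(3)) = -38951 + (-3*(-64) + (-2 + 3²)²/3²) = -38951 + (192 + (-2 + 9)²/9) = -38951 + (192 + (⅑)*7²) = -38951 + (192 + (⅑)*49) = -38951 + (192 + 49/9) = -38951 + 1777/9 = -348782/9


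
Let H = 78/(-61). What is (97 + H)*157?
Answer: 916723/61 ≈ 15028.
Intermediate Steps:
H = -78/61 (H = 78*(-1/61) = -78/61 ≈ -1.2787)
(97 + H)*157 = (97 - 78/61)*157 = (5839/61)*157 = 916723/61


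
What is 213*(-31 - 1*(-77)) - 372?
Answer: 9426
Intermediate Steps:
213*(-31 - 1*(-77)) - 372 = 213*(-31 + 77) - 372 = 213*46 - 372 = 9798 - 372 = 9426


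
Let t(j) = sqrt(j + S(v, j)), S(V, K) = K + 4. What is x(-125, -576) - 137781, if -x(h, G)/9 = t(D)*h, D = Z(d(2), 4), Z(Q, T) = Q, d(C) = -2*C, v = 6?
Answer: -137781 + 2250*I ≈ -1.3778e+5 + 2250.0*I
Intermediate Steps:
S(V, K) = 4 + K
D = -4 (D = -2*2 = -4)
t(j) = sqrt(4 + 2*j) (t(j) = sqrt(j + (4 + j)) = sqrt(4 + 2*j))
x(h, G) = -18*I*h (x(h, G) = -9*sqrt(4 + 2*(-4))*h = -9*sqrt(4 - 8)*h = -9*sqrt(-4)*h = -9*2*I*h = -18*I*h)
x(-125, -576) - 137781 = -18*I*(-125) - 137781 = 2250*I - 137781 = -137781 + 2250*I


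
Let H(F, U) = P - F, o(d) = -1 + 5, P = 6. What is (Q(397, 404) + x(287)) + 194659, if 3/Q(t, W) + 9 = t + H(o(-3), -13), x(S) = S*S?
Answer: 36013641/130 ≈ 2.7703e+5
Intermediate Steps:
o(d) = 4
x(S) = S²
H(F, U) = 6 - F
Q(t, W) = 3/(-7 + t) (Q(t, W) = 3/(-9 + (t + (6 - 1*4))) = 3/(-9 + (t + (6 - 4))) = 3/(-9 + (t + 2)) = 3/(-9 + (2 + t)) = 3/(-7 + t))
(Q(397, 404) + x(287)) + 194659 = (3/(-7 + 397) + 287²) + 194659 = (3/390 + 82369) + 194659 = (3*(1/390) + 82369) + 194659 = (1/130 + 82369) + 194659 = 10707971/130 + 194659 = 36013641/130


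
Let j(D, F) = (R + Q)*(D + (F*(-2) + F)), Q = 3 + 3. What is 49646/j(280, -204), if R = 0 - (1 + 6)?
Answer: -24823/242 ≈ -102.57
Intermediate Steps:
Q = 6
R = -7 (R = 0 - 1*7 = 0 - 7 = -7)
j(D, F) = F - D (j(D, F) = (-7 + 6)*(D + (F*(-2) + F)) = -(D + (-2*F + F)) = -(D - F) = F - D)
49646/j(280, -204) = 49646/(-204 - 1*280) = 49646/(-204 - 280) = 49646/(-484) = 49646*(-1/484) = -24823/242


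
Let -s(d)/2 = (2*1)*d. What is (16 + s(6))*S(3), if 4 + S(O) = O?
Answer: 8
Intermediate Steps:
s(d) = -4*d (s(d) = -2*2*1*d = -4*d)
S(O) = -4 + O
(16 + s(6))*S(3) = (16 - 4*6)*(-4 + 3) = (16 - 24)*(-1) = -8*(-1) = 8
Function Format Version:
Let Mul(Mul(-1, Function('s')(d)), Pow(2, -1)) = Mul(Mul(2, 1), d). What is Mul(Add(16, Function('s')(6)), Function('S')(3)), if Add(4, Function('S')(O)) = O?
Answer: 8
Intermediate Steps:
Function('s')(d) = Mul(-4, d) (Function('s')(d) = Mul(-2, Mul(Mul(2, 1), d)) = Mul(-2, Mul(2, d)) = Mul(-4, d))
Function('S')(O) = Add(-4, O)
Mul(Add(16, Function('s')(6)), Function('S')(3)) = Mul(Add(16, Mul(-4, 6)), Add(-4, 3)) = Mul(Add(16, -24), -1) = Mul(-8, -1) = 8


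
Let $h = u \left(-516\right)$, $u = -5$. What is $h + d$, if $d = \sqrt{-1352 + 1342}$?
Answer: $2580 + i \sqrt{10} \approx 2580.0 + 3.1623 i$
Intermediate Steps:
$d = i \sqrt{10}$ ($d = \sqrt{-10} = i \sqrt{10} \approx 3.1623 i$)
$h = 2580$ ($h = \left(-5\right) \left(-516\right) = 2580$)
$h + d = 2580 + i \sqrt{10}$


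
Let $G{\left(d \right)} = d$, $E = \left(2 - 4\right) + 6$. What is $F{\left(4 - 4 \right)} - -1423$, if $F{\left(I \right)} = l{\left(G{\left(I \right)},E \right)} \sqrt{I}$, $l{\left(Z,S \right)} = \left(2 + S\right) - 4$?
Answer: $1423$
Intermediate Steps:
$E = 4$ ($E = \left(2 - 4\right) + 6 = -2 + 6 = 4$)
$l{\left(Z,S \right)} = -2 + S$
$F{\left(I \right)} = 2 \sqrt{I}$ ($F{\left(I \right)} = \left(-2 + 4\right) \sqrt{I} = 2 \sqrt{I}$)
$F{\left(4 - 4 \right)} - -1423 = 2 \sqrt{4 - 4} - -1423 = 2 \sqrt{4 - 4} + 1423 = 2 \sqrt{0} + 1423 = 2 \cdot 0 + 1423 = 0 + 1423 = 1423$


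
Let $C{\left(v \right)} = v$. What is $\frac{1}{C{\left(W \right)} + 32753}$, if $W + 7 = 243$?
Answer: $\frac{1}{32989} \approx 3.0313 \cdot 10^{-5}$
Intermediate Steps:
$W = 236$ ($W = -7 + 243 = 236$)
$\frac{1}{C{\left(W \right)} + 32753} = \frac{1}{236 + 32753} = \frac{1}{32989}$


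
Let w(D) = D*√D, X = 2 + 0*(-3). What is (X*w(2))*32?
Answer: 128*√2 ≈ 181.02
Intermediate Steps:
X = 2 (X = 2 + 0 = 2)
w(D) = D^(3/2)
(X*w(2))*32 = (2*2^(3/2))*32 = (2*(2*√2))*32 = (4*√2)*32 = 128*√2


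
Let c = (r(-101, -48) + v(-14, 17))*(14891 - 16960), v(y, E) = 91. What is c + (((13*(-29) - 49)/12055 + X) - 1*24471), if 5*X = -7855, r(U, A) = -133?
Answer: 733618654/12055 ≈ 60856.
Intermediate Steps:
X = -1571 (X = (1/5)*(-7855) = -1571)
c = 86898 (c = (-133 + 91)*(14891 - 16960) = -42*(-2069) = 86898)
c + (((13*(-29) - 49)/12055 + X) - 1*24471) = 86898 + (((13*(-29) - 49)/12055 - 1571) - 1*24471) = 86898 + (((-377 - 49)*(1/12055) - 1571) - 24471) = 86898 + ((-426*1/12055 - 1571) - 24471) = 86898 + ((-426/12055 - 1571) - 24471) = 86898 + (-18938831/12055 - 24471) = 86898 - 313936736/12055 = 733618654/12055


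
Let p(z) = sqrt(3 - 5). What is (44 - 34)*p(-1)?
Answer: 10*I*sqrt(2) ≈ 14.142*I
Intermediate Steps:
p(z) = I*sqrt(2) (p(z) = sqrt(-2) = I*sqrt(2))
(44 - 34)*p(-1) = (44 - 34)*(I*sqrt(2)) = 10*(I*sqrt(2)) = 10*I*sqrt(2)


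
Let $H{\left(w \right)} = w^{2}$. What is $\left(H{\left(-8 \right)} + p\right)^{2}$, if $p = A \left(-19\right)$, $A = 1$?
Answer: $2025$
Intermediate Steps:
$p = -19$ ($p = 1 \left(-19\right) = -19$)
$\left(H{\left(-8 \right)} + p\right)^{2} = \left(\left(-8\right)^{2} - 19\right)^{2} = \left(64 - 19\right)^{2} = 45^{2} = 2025$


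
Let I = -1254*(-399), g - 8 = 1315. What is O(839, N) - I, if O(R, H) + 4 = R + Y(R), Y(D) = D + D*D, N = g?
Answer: 205249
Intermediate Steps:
g = 1323 (g = 8 + 1315 = 1323)
N = 1323
I = 500346
Y(D) = D + D²
O(R, H) = -4 + R + R*(1 + R) (O(R, H) = -4 + (R + R*(1 + R)) = -4 + R + R*(1 + R))
O(839, N) - I = (-4 + 839 + 839*(1 + 839)) - 1*500346 = (-4 + 839 + 839*840) - 500346 = (-4 + 839 + 704760) - 500346 = 705595 - 500346 = 205249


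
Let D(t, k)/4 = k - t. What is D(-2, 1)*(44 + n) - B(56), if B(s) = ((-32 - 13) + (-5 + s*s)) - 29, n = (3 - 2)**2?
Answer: -2517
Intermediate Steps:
D(t, k) = -4*t + 4*k (D(t, k) = 4*(k - t) = -4*t + 4*k)
n = 1 (n = 1**2 = 1)
B(s) = -79 + s**2 (B(s) = (-45 + (-5 + s**2)) - 29 = (-50 + s**2) - 29 = -79 + s**2)
D(-2, 1)*(44 + n) - B(56) = (-4*(-2) + 4*1)*(44 + 1) - (-79 + 56**2) = (8 + 4)*45 - (-79 + 3136) = 12*45 - 1*3057 = 540 - 3057 = -2517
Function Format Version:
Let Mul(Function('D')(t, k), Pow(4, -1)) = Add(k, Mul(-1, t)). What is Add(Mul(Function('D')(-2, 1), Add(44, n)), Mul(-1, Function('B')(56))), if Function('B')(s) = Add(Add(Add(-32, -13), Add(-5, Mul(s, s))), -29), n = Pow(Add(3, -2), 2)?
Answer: -2517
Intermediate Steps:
Function('D')(t, k) = Add(Mul(-4, t), Mul(4, k)) (Function('D')(t, k) = Mul(4, Add(k, Mul(-1, t))) = Add(Mul(-4, t), Mul(4, k)))
n = 1 (n = Pow(1, 2) = 1)
Function('B')(s) = Add(-79, Pow(s, 2)) (Function('B')(s) = Add(Add(-45, Add(-5, Pow(s, 2))), -29) = Add(Add(-50, Pow(s, 2)), -29) = Add(-79, Pow(s, 2)))
Add(Mul(Function('D')(-2, 1), Add(44, n)), Mul(-1, Function('B')(56))) = Add(Mul(Add(Mul(-4, -2), Mul(4, 1)), Add(44, 1)), Mul(-1, Add(-79, Pow(56, 2)))) = Add(Mul(Add(8, 4), 45), Mul(-1, Add(-79, 3136))) = Add(Mul(12, 45), Mul(-1, 3057)) = Add(540, -3057) = -2517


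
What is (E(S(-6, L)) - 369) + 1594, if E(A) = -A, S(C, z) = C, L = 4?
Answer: 1231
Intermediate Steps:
(E(S(-6, L)) - 369) + 1594 = (-1*(-6) - 369) + 1594 = (6 - 369) + 1594 = -363 + 1594 = 1231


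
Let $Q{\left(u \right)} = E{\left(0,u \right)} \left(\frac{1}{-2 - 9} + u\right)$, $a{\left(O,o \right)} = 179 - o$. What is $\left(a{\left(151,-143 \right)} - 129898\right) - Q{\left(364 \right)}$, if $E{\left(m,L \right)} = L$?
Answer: $- \frac{2882428}{11} \approx -2.6204 \cdot 10^{5}$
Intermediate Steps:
$Q{\left(u \right)} = u \left(- \frac{1}{11} + u\right)$ ($Q{\left(u \right)} = u \left(\frac{1}{-2 - 9} + u\right) = u \left(\frac{1}{-11} + u\right) = u \left(- \frac{1}{11} + u\right)$)
$\left(a{\left(151,-143 \right)} - 129898\right) - Q{\left(364 \right)} = \left(\left(179 - -143\right) - 129898\right) - 364 \left(- \frac{1}{11} + 364\right) = \left(\left(179 + 143\right) - 129898\right) - 364 \cdot \frac{4003}{11} = \left(322 - 129898\right) - \frac{1457092}{11} = -129576 - \frac{1457092}{11} = - \frac{2882428}{11}$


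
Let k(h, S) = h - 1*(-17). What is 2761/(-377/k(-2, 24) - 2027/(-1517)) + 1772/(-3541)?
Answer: -223428376343/1917465664 ≈ -116.52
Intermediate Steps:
k(h, S) = 17 + h (k(h, S) = h + 17 = 17 + h)
2761/(-377/k(-2, 24) - 2027/(-1517)) + 1772/(-3541) = 2761/(-377/(17 - 2) - 2027/(-1517)) + 1772/(-3541) = 2761/(-377/15 - 2027*(-1/1517)) + 1772*(-1/3541) = 2761/(-377*1/15 + 2027/1517) - 1772/3541 = 2761/(-377/15 + 2027/1517) - 1772/3541 = 2761/(-541504/22755) - 1772/3541 = 2761*(-22755/541504) - 1772/3541 = -62826555/541504 - 1772/3541 = -223428376343/1917465664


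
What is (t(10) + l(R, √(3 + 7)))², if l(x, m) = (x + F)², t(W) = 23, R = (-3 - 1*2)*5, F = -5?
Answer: 851929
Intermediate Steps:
R = -25 (R = (-3 - 2)*5 = -5*5 = -25)
l(x, m) = (-5 + x)² (l(x, m) = (x - 5)² = (-5 + x)²)
(t(10) + l(R, √(3 + 7)))² = (23 + (-5 - 25)²)² = (23 + (-30)²)² = (23 + 900)² = 923² = 851929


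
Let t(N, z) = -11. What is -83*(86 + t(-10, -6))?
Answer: -6225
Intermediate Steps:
-83*(86 + t(-10, -6)) = -83*(86 - 11) = -83*75 = -6225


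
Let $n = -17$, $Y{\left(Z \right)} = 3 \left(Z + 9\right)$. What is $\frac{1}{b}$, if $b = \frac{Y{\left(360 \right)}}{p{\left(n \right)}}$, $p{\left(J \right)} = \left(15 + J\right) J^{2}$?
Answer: $- \frac{578}{1107} \approx -0.52213$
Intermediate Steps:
$Y{\left(Z \right)} = 27 + 3 Z$ ($Y{\left(Z \right)} = 3 \left(9 + Z\right) = 27 + 3 Z$)
$p{\left(J \right)} = J^{2} \left(15 + J\right)$
$b = - \frac{1107}{578}$ ($b = \frac{27 + 3 \cdot 360}{\left(-17\right)^{2} \left(15 - 17\right)} = \frac{27 + 1080}{289 \left(-2\right)} = \frac{1107}{-578} = 1107 \left(- \frac{1}{578}\right) = - \frac{1107}{578} \approx -1.9152$)
$\frac{1}{b} = \frac{1}{- \frac{1107}{578}} = - \frac{578}{1107}$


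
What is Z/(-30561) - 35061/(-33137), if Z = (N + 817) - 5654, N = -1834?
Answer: 99427396/77899989 ≈ 1.2763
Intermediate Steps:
Z = -6671 (Z = (-1834 + 817) - 5654 = -1017 - 5654 = -6671)
Z/(-30561) - 35061/(-33137) = -6671/(-30561) - 35061/(-33137) = -6671*(-1/30561) - 35061*(-1/33137) = 6671/30561 + 2697/2549 = 99427396/77899989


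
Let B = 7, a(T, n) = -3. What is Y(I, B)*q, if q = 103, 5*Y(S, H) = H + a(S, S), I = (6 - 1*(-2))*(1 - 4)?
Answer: 412/5 ≈ 82.400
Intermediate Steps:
I = -24 (I = (6 + 2)*(-3) = 8*(-3) = -24)
Y(S, H) = -⅗ + H/5 (Y(S, H) = (H - 3)/5 = (-3 + H)/5 = -⅗ + H/5)
Y(I, B)*q = (-⅗ + (⅕)*7)*103 = (-⅗ + 7/5)*103 = (⅘)*103 = 412/5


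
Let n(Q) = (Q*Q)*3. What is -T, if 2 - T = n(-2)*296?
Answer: 3550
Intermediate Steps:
n(Q) = 3*Q**2 (n(Q) = Q**2*3 = 3*Q**2)
T = -3550 (T = 2 - 3*(-2)**2*296 = 2 - 3*4*296 = 2 - 12*296 = 2 - 1*3552 = 2 - 3552 = -3550)
-T = -1*(-3550) = 3550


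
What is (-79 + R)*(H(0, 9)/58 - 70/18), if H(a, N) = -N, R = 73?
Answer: 2111/87 ≈ 24.264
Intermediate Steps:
(-79 + R)*(H(0, 9)/58 - 70/18) = (-79 + 73)*(-1*9/58 - 70/18) = -6*(-9*1/58 - 70*1/18) = -6*(-9/58 - 35/9) = -6*(-2111/522) = 2111/87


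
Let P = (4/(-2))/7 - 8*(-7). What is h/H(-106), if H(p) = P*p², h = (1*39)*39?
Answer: 273/112360 ≈ 0.0024297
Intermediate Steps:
h = 1521 (h = 39*39 = 1521)
P = 390/7 (P = (4*(-½))*(⅐) + 56 = -2*⅐ + 56 = -2/7 + 56 = 390/7 ≈ 55.714)
H(p) = 390*p²/7
h/H(-106) = 1521/(((390/7)*(-106)²)) = 1521/(((390/7)*11236)) = 1521/(4382040/7) = 1521*(7/4382040) = 273/112360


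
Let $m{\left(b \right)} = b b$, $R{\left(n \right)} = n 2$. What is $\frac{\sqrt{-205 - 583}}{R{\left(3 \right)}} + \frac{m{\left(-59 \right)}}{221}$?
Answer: $\frac{3481}{221} + \frac{i \sqrt{197}}{3} \approx 15.751 + 4.6786 i$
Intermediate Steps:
$R{\left(n \right)} = 2 n$
$m{\left(b \right)} = b^{2}$
$\frac{\sqrt{-205 - 583}}{R{\left(3 \right)}} + \frac{m{\left(-59 \right)}}{221} = \frac{\sqrt{-205 - 583}}{2 \cdot 3} + \frac{\left(-59\right)^{2}}{221} = \frac{\sqrt{-788}}{6} + 3481 \cdot \frac{1}{221} = 2 i \sqrt{197} \cdot \frac{1}{6} + \frac{3481}{221} = \frac{i \sqrt{197}}{3} + \frac{3481}{221} = \frac{3481}{221} + \frac{i \sqrt{197}}{3}$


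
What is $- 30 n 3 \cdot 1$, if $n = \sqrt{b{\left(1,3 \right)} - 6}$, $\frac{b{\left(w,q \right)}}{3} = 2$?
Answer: $0$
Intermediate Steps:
$b{\left(w,q \right)} = 6$ ($b{\left(w,q \right)} = 3 \cdot 2 = 6$)
$n = 0$ ($n = \sqrt{6 - 6} = \sqrt{0} = 0$)
$- 30 n 3 \cdot 1 = \left(-30\right) 0 \cdot 3 \cdot 1 = 0 \cdot 3 = 0$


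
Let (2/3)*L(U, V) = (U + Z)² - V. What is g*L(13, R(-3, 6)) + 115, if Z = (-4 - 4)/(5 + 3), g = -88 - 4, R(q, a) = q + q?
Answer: -20585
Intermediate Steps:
R(q, a) = 2*q
g = -92
Z = -1 (Z = -8/8 = -8*⅛ = -1)
L(U, V) = -3*V/2 + 3*(-1 + U)²/2 (L(U, V) = 3*((U - 1)² - V)/2 = 3*((-1 + U)² - V)/2 = -3*V/2 + 3*(-1 + U)²/2)
g*L(13, R(-3, 6)) + 115 = -92*(-3*(-3) + 3*(-1 + 13)²/2) + 115 = -92*(-3/2*(-6) + (3/2)*12²) + 115 = -92*(9 + (3/2)*144) + 115 = -92*(9 + 216) + 115 = -92*225 + 115 = -20700 + 115 = -20585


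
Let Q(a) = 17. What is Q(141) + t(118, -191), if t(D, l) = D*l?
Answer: -22521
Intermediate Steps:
Q(141) + t(118, -191) = 17 + 118*(-191) = 17 - 22538 = -22521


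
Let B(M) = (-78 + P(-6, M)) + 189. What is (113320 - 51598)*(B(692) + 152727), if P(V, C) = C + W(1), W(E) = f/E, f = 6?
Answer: 9476548992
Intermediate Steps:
W(E) = 6/E
P(V, C) = 6 + C (P(V, C) = C + 6/1 = C + 6*1 = C + 6 = 6 + C)
B(M) = 117 + M (B(M) = (-78 + (6 + M)) + 189 = (-72 + M) + 189 = 117 + M)
(113320 - 51598)*(B(692) + 152727) = (113320 - 51598)*((117 + 692) + 152727) = 61722*(809 + 152727) = 61722*153536 = 9476548992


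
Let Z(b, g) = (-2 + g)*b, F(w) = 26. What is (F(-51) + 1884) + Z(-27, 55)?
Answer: 479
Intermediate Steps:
Z(b, g) = b*(-2 + g)
(F(-51) + 1884) + Z(-27, 55) = (26 + 1884) - 27*(-2 + 55) = 1910 - 27*53 = 1910 - 1431 = 479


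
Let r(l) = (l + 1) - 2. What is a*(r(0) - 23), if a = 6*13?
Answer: -1872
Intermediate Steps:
a = 78
r(l) = -1 + l (r(l) = (1 + l) - 2 = -1 + l)
a*(r(0) - 23) = 78*((-1 + 0) - 23) = 78*(-1 - 23) = 78*(-24) = -1872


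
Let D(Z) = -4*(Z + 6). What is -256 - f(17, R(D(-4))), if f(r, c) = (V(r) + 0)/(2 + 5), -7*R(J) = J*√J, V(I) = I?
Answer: -1809/7 ≈ -258.43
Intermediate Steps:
D(Z) = -24 - 4*Z (D(Z) = -4*(6 + Z) = -24 - 4*Z)
R(J) = -J^(3/2)/7 (R(J) = -J*√J/7 = -J^(3/2)/7)
f(r, c) = r/7 (f(r, c) = (r + 0)/(2 + 5) = r/7)
-256 - f(17, R(D(-4))) = -256 - 17/7 = -1809/7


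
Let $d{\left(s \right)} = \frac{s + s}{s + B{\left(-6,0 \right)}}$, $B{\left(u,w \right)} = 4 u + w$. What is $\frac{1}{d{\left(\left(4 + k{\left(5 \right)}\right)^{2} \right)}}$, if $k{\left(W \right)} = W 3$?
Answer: $\frac{337}{722} \approx 0.46676$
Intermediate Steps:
$B{\left(u,w \right)} = w + 4 u$
$k{\left(W \right)} = 3 W$
$d{\left(s \right)} = \frac{2 s}{-24 + s}$ ($d{\left(s \right)} = \frac{s + s}{s + \left(0 + 4 \left(-6\right)\right)} = \frac{2 s}{s + \left(0 - 24\right)} = \frac{2 s}{s - 24} = \frac{2 s}{-24 + s}$)
$\frac{1}{d{\left(\left(4 + k{\left(5 \right)}\right)^{2} \right)}} = \frac{1}{2 \left(4 + 3 \cdot 5\right)^{2} \frac{1}{-24 + \left(4 + 3 \cdot 5\right)^{2}}} = \frac{1}{2 \left(4 + 15\right)^{2} \frac{1}{-24 + \left(4 + 15\right)^{2}}} = \frac{1}{2 \cdot 19^{2} \frac{1}{-24 + 19^{2}}} = \frac{1}{2 \cdot 361 \frac{1}{-24 + 361}} = \frac{1}{2 \cdot 361 \cdot \frac{1}{337}} = \frac{1}{\frac{722}{337}} = \frac{337}{722}$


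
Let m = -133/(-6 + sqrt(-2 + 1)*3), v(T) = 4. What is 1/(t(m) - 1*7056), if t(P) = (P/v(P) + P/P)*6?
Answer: -140468/986566489 - 266*I/986566489 ≈ -0.00014238 - 2.6962e-7*I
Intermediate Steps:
m = -133*(-6 - 3*I)/45 (m = -133/(-6 + sqrt(-1)*3) = -133/(-6 + I*3) = -133*(-6 - 3*I)/45 ≈ 17.733 + 8.8667*I)
t(P) = 6 + 3*P/2 (t(P) = (P/4 + P/P)*6 = (P*(1/4) + 1)*6 = (P/4 + 1)*6 = (1 + P/4)*6 = 6 + 3*P/2)
1/(t(m) - 1*7056) = 1/((6 + 3*(266/15 + 133*I/15)/2) - 1*7056) = 1/((6 + (133/5 + 133*I/10)) - 7056) = 1/((163/5 + 133*I/10) - 7056) = 1/(-35117/5 + 133*I/10) = 20*(-35117/5 - 133*I/10)/986566489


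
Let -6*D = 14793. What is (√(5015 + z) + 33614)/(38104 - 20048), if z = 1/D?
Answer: 16807/9028 + √121938516553/89034136 ≈ 1.8656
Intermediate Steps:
D = -4931/2 (D = -⅙*14793 = -4931/2 ≈ -2465.5)
z = -2/4931 (z = 1/(-4931/2) = -2/4931 ≈ -0.00040560)
(√(5015 + z) + 33614)/(38104 - 20048) = (√(5015 - 2/4931) + 33614)/(38104 - 20048) = (√(24728963/4931) + 33614)/18056 = (√121938516553/4931 + 33614)*(1/18056) = (33614 + √121938516553/4931)*(1/18056) = 16807/9028 + √121938516553/89034136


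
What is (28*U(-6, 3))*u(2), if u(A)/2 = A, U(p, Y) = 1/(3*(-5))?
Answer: -112/15 ≈ -7.4667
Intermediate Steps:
U(p, Y) = -1/15 (U(p, Y) = 1/(-15) = -1/15)
u(A) = 2*A
(28*U(-6, 3))*u(2) = (28*(-1/15))*(2*2) = -28/15*4 = -112/15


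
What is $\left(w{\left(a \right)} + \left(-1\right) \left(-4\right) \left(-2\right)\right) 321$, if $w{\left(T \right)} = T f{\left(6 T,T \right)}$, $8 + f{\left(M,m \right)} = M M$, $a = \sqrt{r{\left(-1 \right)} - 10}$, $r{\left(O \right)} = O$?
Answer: $-2568 - 129684 i \sqrt{11} \approx -2568.0 - 4.3011 \cdot 10^{5} i$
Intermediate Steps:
$a = i \sqrt{11}$ ($a = \sqrt{-1 - 10} = \sqrt{-11} = i \sqrt{11} \approx 3.3166 i$)
$f{\left(M,m \right)} = -8 + M^{2}$ ($f{\left(M,m \right)} = -8 + M M = -8 + M^{2}$)
$w{\left(T \right)} = T \left(-8 + 36 T^{2}\right)$ ($w{\left(T \right)} = T \left(-8 + \left(6 T\right)^{2}\right) = T \left(-8 + 36 T^{2}\right)$)
$\left(w{\left(a \right)} + \left(-1\right) \left(-4\right) \left(-2\right)\right) 321 = \left(\left(- 8 i \sqrt{11} + 36 \left(i \sqrt{11}\right)^{3}\right) + \left(-1\right) \left(-4\right) \left(-2\right)\right) 321 = \left(\left(- 8 i \sqrt{11} + 36 \left(- 11 i \sqrt{11}\right)\right) + 4 \left(-2\right)\right) 321 = \left(\left(- 8 i \sqrt{11} - 396 i \sqrt{11}\right) - 8\right) 321 = \left(- 404 i \sqrt{11} - 8\right) 321 = \left(-8 - 404 i \sqrt{11}\right) 321 = -2568 - 129684 i \sqrt{11}$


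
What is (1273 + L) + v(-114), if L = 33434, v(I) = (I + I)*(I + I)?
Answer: 86691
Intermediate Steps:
v(I) = 4*I² (v(I) = (2*I)*(2*I) = 4*I²)
(1273 + L) + v(-114) = (1273 + 33434) + 4*(-114)² = 34707 + 4*12996 = 34707 + 51984 = 86691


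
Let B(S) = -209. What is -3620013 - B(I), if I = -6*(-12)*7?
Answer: -3619804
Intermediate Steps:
I = 504 (I = 72*7 = 504)
-3620013 - B(I) = -3620013 - 1*(-209) = -3620013 + 209 = -3619804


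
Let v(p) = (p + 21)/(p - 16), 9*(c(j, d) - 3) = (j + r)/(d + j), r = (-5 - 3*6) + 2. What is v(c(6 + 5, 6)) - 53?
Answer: -109609/1999 ≈ -54.832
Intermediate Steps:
r = -21 (r = (-5 - 18) + 2 = -23 + 2 = -21)
c(j, d) = 3 + (-21 + j)/(9*(d + j)) (c(j, d) = 3 + ((j - 21)/(d + j))/9 = 3 + ((-21 + j)/(d + j))/9 = 3 + (-21 + j)/(9*(d + j)))
v(p) = (21 + p)/(-16 + p)
v(c(6 + 5, 6)) - 53 = (21 + (-21 + 27*6 + 28*(6 + 5))/(9*(6 + (6 + 5))))/(-16 + (-21 + 27*6 + 28*(6 + 5))/(9*(6 + (6 + 5)))) - 53 = (21 + (-21 + 162 + 28*11)/(9*(6 + 11)))/(-16 + (-21 + 162 + 28*11)/(9*(6 + 11))) - 53 = (21 + (⅑)*(-21 + 162 + 308)/17)/(-16 + (⅑)*(-21 + 162 + 308)/17) - 53 = (21 + (⅑)*(1/17)*449)/(-16 + (⅑)*(1/17)*449) - 53 = (21 + 449/153)/(-16 + 449/153) - 53 = (3662/153)/(-1999/153) - 53 = -153/1999*3662/153 - 53 = -3662/1999 - 53 = -109609/1999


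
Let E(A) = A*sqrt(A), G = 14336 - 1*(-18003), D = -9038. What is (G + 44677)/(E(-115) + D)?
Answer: -696070608/83206319 + 8856840*I*sqrt(115)/83206319 ≈ -8.3656 + 1.1415*I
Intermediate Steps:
G = 32339 (G = 14336 + 18003 = 32339)
E(A) = A**(3/2)
(G + 44677)/(E(-115) + D) = (32339 + 44677)/((-115)**(3/2) - 9038) = 77016/(-115*I*sqrt(115) - 9038) = 77016/(-9038 - 115*I*sqrt(115))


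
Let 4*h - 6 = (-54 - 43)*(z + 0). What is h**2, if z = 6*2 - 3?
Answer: 751689/16 ≈ 46981.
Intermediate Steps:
z = 9 (z = 12 - 3 = 9)
h = -867/4 (h = 3/2 + ((-54 - 43)*(9 + 0))/4 = 3/2 + (-97*9)/4 = 3/2 + (1/4)*(-873) = 3/2 - 873/4 = -867/4 ≈ -216.75)
h**2 = (-867/4)**2 = 751689/16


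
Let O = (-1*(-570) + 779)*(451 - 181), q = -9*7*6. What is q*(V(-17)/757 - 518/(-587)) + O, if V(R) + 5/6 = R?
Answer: 161704611909/444359 ≈ 3.6391e+5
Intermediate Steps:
V(R) = -5/6 + R
q = -378 (q = -63*6 = -378)
O = 364230 (O = (570 + 779)*270 = 1349*270 = 364230)
q*(V(-17)/757 - 518/(-587)) + O = -378*((-5/6 - 17)/757 - 518/(-587)) + 364230 = -378*(-107/6*1/757 - 518*(-1/587)) + 364230 = -378*(-107/4542 + 518/587) + 364230 = -378*2289947/2666154 + 364230 = -144266661/444359 + 364230 = 161704611909/444359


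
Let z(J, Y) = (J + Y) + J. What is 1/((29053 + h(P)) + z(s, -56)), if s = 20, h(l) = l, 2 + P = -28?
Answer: 1/29007 ≈ 3.4474e-5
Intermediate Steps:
P = -30 (P = -2 - 28 = -30)
z(J, Y) = Y + 2*J
1/((29053 + h(P)) + z(s, -56)) = 1/((29053 - 30) + (-56 + 2*20)) = 1/(29023 + (-56 + 40)) = 1/(29023 - 16) = 1/29007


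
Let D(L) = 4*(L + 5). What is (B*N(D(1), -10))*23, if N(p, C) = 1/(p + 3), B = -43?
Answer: -989/27 ≈ -36.630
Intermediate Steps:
D(L) = 20 + 4*L (D(L) = 4*(5 + L) = 20 + 4*L)
N(p, C) = 1/(3 + p)
(B*N(D(1), -10))*23 = -43/(3 + (20 + 4*1))*23 = -43/(3 + (20 + 4))*23 = -43/(3 + 24)*23 = -43/27*23 = -989/27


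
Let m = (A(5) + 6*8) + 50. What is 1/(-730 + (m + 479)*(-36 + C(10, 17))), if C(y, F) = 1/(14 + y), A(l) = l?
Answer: -4/86631 ≈ -4.6173e-5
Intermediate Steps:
m = 103 (m = (5 + 6*8) + 50 = (5 + 48) + 50 = 53 + 50 = 103)
1/(-730 + (m + 479)*(-36 + C(10, 17))) = 1/(-730 + (103 + 479)*(-36 + 1/(14 + 10))) = 1/(-730 + 582*(-36 + 1/24)) = 1/(-730 + 582*(-863/24)) = 1/(-730 - 83711/4) = 1/(-86631/4) = -4/86631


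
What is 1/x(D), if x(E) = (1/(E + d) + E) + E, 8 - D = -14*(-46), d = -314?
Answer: -950/1208401 ≈ -0.00078616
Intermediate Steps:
D = -636 (D = 8 - (-14)*(-46) = 8 - 1*644 = 8 - 644 = -636)
x(E) = 1/(-314 + E) + 2*E (x(E) = (1/(E - 314) + E) + E = (1/(-314 + E) + E) + E = (E + 1/(-314 + E)) + E = 1/(-314 + E) + 2*E)
1/x(D) = 1/((1 - 628*(-636) + 2*(-636)²)/(-314 - 636)) = 1/((1 + 399408 + 2*404496)/(-950)) = 1/(-(1 + 399408 + 808992)/950) = 1/(-1/950*1208401) = 1/(-1208401/950) = -950/1208401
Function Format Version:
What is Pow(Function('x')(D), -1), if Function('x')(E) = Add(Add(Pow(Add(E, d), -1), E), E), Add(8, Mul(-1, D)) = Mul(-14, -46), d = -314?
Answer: Rational(-950, 1208401) ≈ -0.00078616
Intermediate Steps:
D = -636 (D = Add(8, Mul(-1, Mul(-14, -46))) = Add(8, Mul(-1, 644)) = Add(8, -644) = -636)
Function('x')(E) = Add(Pow(Add(-314, E), -1), Mul(2, E)) (Function('x')(E) = Add(Add(Pow(Add(E, -314), -1), E), E) = Add(Add(Pow(Add(-314, E), -1), E), E) = Add(Add(E, Pow(Add(-314, E), -1)), E) = Add(Pow(Add(-314, E), -1), Mul(2, E)))
Pow(Function('x')(D), -1) = Pow(Mul(Pow(Add(-314, -636), -1), Add(1, Mul(-628, -636), Mul(2, Pow(-636, 2)))), -1) = Pow(Mul(Pow(-950, -1), Add(1, 399408, Mul(2, 404496))), -1) = Pow(Mul(Rational(-1, 950), Add(1, 399408, 808992)), -1) = Pow(Mul(Rational(-1, 950), 1208401), -1) = Pow(Rational(-1208401, 950), -1) = Rational(-950, 1208401)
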